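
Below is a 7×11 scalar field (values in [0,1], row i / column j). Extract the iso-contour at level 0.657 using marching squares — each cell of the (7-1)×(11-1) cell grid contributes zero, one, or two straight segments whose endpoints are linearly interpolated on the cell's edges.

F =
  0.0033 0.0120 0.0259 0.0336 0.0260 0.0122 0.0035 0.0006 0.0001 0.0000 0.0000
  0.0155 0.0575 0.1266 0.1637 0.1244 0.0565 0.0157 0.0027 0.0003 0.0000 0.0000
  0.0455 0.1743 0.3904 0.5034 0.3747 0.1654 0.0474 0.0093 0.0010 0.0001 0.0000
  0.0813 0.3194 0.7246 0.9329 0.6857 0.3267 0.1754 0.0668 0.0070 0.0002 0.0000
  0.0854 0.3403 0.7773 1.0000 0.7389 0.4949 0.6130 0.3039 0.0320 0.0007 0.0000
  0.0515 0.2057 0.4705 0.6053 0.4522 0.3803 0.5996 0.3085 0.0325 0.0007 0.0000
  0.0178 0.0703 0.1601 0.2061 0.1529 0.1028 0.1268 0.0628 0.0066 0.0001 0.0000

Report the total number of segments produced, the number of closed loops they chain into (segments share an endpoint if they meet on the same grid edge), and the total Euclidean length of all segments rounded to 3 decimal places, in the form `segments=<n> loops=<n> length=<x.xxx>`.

segments=10 loops=1 length=7.842

cell (2,1): code 0100 → (2.798,2.000)–(3.000,1.833)
cell (2,2): code 1100 → (2.358,3.000)–(2.798,2.000)
cell (2,3): code 1100 → (2.908,4.000)–(2.358,3.000)
cell (2,4): code 1000 → (3.000,4.080)–(2.908,4.000)
cell (3,1): code 0110 → (3.000,1.833)–(4.000,1.725)
cell (3,4): code 1001 → (4.000,4.336)–(3.000,4.080)
cell (4,1): code 0010 → (4.000,1.725)–(4.392,2.000)
cell (4,2): code 0011 → (4.392,2.000)–(4.869,3.000)
cell (4,3): code 0011 → (4.869,3.000)–(4.286,4.000)
cell (4,4): code 0001 → (4.286,4.000)–(4.000,4.336)
total: 10 segments, chained into 1 closed loop(s), length Σ = 7.841675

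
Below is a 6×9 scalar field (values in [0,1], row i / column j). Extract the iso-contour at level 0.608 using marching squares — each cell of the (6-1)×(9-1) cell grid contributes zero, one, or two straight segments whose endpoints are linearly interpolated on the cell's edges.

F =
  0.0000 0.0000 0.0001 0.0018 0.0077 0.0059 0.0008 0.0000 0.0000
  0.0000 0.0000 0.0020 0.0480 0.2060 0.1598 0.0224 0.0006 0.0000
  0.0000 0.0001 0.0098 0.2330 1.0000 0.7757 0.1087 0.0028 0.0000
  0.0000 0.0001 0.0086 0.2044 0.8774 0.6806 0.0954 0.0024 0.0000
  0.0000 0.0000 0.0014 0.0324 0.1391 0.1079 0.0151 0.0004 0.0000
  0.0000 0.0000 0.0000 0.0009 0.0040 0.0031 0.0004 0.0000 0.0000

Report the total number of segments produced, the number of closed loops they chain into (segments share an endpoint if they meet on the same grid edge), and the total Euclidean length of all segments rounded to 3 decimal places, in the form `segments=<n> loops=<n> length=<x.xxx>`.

segments=8 loops=1 length=5.867

cell (1,3): code 0100 → (1.506,4.000)–(2.000,3.489)
cell (1,4): code 1100 → (1.728,5.000)–(1.506,4.000)
cell (1,5): code 1000 → (2.000,5.251)–(1.728,5.000)
cell (2,3): code 0110 → (2.000,3.489)–(3.000,3.600)
cell (2,5): code 1001 → (3.000,5.124)–(2.000,5.251)
cell (3,3): code 0010 → (3.000,3.600)–(3.365,4.000)
cell (3,4): code 0011 → (3.365,4.000)–(3.127,5.000)
cell (3,5): code 0001 → (3.127,5.000)–(3.000,5.124)
total: 8 segments, chained into 1 closed loop(s), length Σ = 5.866607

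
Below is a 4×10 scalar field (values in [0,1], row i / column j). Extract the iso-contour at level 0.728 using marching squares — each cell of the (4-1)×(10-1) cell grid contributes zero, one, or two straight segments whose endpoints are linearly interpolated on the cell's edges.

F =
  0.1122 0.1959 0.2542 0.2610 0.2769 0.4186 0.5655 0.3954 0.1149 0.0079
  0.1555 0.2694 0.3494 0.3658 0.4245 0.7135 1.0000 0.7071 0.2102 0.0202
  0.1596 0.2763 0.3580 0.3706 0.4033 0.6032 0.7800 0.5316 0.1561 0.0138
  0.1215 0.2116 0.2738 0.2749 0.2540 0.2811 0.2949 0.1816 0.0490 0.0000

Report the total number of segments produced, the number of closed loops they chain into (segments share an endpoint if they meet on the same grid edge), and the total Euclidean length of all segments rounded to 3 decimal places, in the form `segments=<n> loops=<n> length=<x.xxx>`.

segments=6 loops=1 length=5.233

cell (0,5): code 0100 → (0.374,6.000)–(1.000,5.051)
cell (0,6): code 1000 → (1.000,6.929)–(0.374,6.000)
cell (1,5): code 0110 → (1.000,5.051)–(2.000,5.706)
cell (1,6): code 1001 → (2.000,6.209)–(1.000,6.929)
cell (2,5): code 0010 → (2.000,5.706)–(2.107,6.000)
cell (2,6): code 0001 → (2.107,6.000)–(2.000,6.209)
total: 6 segments, chained into 1 closed loop(s), length Σ = 5.232767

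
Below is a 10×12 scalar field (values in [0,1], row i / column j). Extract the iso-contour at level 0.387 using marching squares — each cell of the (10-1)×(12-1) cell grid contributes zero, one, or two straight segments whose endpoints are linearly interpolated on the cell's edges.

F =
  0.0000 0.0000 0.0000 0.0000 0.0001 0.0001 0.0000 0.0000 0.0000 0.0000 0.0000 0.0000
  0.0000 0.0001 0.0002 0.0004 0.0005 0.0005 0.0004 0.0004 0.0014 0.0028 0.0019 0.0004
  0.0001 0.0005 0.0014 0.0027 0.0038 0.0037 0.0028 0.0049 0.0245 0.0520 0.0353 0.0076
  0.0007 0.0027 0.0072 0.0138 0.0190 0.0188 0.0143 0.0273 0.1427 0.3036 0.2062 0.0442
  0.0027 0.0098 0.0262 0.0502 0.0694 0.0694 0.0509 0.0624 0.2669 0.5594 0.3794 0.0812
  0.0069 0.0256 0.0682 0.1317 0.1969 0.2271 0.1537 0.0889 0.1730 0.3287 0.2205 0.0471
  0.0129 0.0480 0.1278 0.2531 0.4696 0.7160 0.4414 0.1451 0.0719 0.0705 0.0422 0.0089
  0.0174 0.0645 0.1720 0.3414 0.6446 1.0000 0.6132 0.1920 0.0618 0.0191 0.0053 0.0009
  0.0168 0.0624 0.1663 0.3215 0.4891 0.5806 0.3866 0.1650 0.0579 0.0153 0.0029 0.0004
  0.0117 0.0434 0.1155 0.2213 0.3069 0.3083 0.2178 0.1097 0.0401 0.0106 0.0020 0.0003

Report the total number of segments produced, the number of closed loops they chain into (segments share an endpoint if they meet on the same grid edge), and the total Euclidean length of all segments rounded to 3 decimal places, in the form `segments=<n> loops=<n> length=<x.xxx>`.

cell (3,8): code 0100 → (3.326,9.000)–(4.000,8.411)
cell (3,9): code 1000 → (4.000,9.958)–(3.326,9.000)
cell (4,8): code 0010 → (4.000,8.411)–(4.747,9.000)
cell (4,9): code 0001 → (4.747,9.000)–(4.000,9.958)
cell (5,3): code 0100 → (5.697,4.000)–(6.000,3.618)
cell (5,4): code 1100 → (5.327,5.000)–(5.697,4.000)
cell (5,5): code 1100 → (5.811,6.000)–(5.327,5.000)
cell (5,6): code 1000 → (6.000,6.184)–(5.811,6.000)
cell (6,3): code 0110 → (6.000,3.618)–(7.000,3.150)
cell (6,6): code 1001 → (7.000,6.537)–(6.000,6.184)
cell (7,3): code 0110 → (7.000,3.150)–(8.000,3.391)
cell (7,5): code 1011 → (8.000,5.998)–(7.998,6.000)
cell (7,6): code 0001 → (7.998,6.000)–(7.000,6.537)
cell (8,3): code 0010 → (8.000,3.391)–(8.560,4.000)
cell (8,4): code 0011 → (8.560,4.000)–(8.711,5.000)
cell (8,5): code 0001 → (8.711,5.000)–(8.000,5.998)
total: 16 segments, chained into 2 closed loop(s), length Σ = 14.554712

segments=16 loops=2 length=14.555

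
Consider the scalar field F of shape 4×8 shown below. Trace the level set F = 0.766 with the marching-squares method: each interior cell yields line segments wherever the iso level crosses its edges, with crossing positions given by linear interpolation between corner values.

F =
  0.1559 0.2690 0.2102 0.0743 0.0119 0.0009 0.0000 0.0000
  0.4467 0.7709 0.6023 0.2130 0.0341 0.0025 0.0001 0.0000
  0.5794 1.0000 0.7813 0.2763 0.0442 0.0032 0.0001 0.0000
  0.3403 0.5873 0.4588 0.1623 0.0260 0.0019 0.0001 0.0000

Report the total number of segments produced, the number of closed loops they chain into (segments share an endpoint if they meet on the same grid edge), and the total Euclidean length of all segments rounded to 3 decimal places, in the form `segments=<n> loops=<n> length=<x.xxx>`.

cell (0,0): code 0100 → (0.990,1.000)–(1.000,0.985)
cell (0,1): code 1000 → (1.000,1.029)–(0.990,1.000)
cell (1,0): code 0110 → (1.000,0.985)–(2.000,0.444)
cell (1,1): code 1101 → (1.915,2.000)–(1.000,1.029)
cell (1,2): code 1000 → (2.000,2.030)–(1.915,2.000)
cell (2,0): code 0010 → (2.000,0.444)–(2.567,1.000)
cell (2,1): code 0011 → (2.567,1.000)–(2.047,2.000)
cell (2,2): code 0001 → (2.047,2.000)–(2.000,2.030)
total: 8 segments, chained into 1 closed loop(s), length Σ = 4.587797

segments=8 loops=1 length=4.588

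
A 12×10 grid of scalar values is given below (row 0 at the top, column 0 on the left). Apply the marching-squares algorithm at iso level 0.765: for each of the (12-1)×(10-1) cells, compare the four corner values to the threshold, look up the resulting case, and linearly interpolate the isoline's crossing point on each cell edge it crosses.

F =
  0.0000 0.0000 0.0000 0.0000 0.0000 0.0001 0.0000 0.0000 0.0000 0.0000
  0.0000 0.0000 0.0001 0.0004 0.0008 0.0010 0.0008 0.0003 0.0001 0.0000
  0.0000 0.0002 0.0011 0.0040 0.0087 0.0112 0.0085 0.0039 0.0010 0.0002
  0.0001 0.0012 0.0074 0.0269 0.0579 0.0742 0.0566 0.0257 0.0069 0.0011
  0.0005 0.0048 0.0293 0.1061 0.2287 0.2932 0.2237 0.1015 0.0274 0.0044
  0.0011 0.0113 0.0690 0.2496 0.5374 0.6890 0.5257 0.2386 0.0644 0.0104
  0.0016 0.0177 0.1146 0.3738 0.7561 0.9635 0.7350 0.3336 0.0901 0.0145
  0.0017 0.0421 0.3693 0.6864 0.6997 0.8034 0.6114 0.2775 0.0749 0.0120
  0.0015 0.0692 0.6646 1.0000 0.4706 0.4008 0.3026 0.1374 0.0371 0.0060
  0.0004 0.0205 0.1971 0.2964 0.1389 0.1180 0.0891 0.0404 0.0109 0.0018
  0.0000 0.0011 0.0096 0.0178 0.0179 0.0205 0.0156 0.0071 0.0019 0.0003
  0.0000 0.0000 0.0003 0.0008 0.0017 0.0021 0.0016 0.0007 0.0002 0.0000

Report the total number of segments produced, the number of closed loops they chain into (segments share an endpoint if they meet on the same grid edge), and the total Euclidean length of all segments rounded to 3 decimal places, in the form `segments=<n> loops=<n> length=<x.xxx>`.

cell (5,4): code 0100 → (5.277,5.000)–(6.000,4.043)
cell (5,5): code 1000 → (6.000,5.869)–(5.277,5.000)
cell (6,4): code 0110 → (6.000,4.043)–(7.000,4.630)
cell (6,5): code 1001 → (7.000,5.200)–(6.000,5.869)
cell (7,2): code 0100 → (7.251,3.000)–(8.000,2.299)
cell (7,3): code 1000 → (8.000,3.444)–(7.251,3.000)
cell (7,4): code 0010 → (7.000,4.630)–(7.095,5.000)
cell (7,5): code 0001 → (7.095,5.000)–(7.000,5.200)
cell (8,2): code 0010 → (8.000,2.299)–(8.334,3.000)
cell (8,3): code 0001 → (8.334,3.000)–(8.000,3.444)
total: 10 segments, chained into 2 closed loop(s), length Σ = 8.524830

segments=10 loops=2 length=8.525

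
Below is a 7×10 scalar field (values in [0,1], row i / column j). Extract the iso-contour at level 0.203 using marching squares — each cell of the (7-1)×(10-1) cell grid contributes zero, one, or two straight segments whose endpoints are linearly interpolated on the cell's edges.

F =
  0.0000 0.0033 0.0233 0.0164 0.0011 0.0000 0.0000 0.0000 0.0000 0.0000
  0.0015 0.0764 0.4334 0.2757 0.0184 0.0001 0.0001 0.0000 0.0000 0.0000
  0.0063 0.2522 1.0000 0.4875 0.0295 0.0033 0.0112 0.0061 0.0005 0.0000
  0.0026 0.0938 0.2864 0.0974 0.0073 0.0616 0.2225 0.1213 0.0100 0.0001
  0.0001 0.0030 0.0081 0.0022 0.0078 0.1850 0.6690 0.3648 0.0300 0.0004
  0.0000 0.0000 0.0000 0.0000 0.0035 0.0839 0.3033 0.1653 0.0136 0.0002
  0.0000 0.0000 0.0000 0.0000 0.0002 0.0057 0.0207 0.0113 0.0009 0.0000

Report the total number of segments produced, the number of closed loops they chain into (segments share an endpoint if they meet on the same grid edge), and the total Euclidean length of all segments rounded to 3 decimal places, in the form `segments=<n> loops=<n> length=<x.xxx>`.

cell (0,1): code 0100 → (0.438,2.000)–(1.000,1.355)
cell (0,2): code 1100 → (0.720,3.000)–(0.438,2.000)
cell (0,3): code 1000 → (1.000,3.283)–(0.720,3.000)
cell (1,0): code 0100 → (1.720,1.000)–(2.000,0.800)
cell (1,1): code 1110 → (1.000,1.355)–(1.720,1.000)
cell (1,3): code 1001 → (2.000,3.621)–(1.000,3.283)
cell (2,0): code 0010 → (2.000,0.800)–(2.311,1.000)
cell (2,1): code 0111 → (2.311,1.000)–(3.000,1.567)
cell (2,2): code 1011 → (3.000,2.441)–(2.729,3.000)
cell (2,3): code 0001 → (2.729,3.000)–(2.000,3.621)
cell (2,5): code 0100 → (2.908,6.000)–(3.000,5.879)
cell (2,6): code 1000 → (3.000,6.193)–(2.908,6.000)
cell (3,1): code 0010 → (3.000,1.567)–(3.300,2.000)
cell (3,2): code 0001 → (3.300,2.000)–(3.000,2.441)
cell (3,5): code 0110 → (3.000,5.879)–(4.000,5.037)
cell (3,6): code 1101 → (3.336,7.000)–(3.000,6.193)
cell (3,7): code 1000 → (4.000,7.483)–(3.336,7.000)
cell (4,5): code 0110 → (4.000,5.037)–(5.000,5.543)
cell (4,6): code 1011 → (5.000,6.727)–(4.811,7.000)
cell (4,7): code 0001 → (4.811,7.000)–(4.000,7.483)
cell (5,5): code 0010 → (5.000,5.543)–(5.355,6.000)
cell (5,6): code 0001 → (5.355,6.000)–(5.000,6.727)
total: 22 segments, chained into 2 closed loop(s), length Σ = 15.549346

segments=22 loops=2 length=15.549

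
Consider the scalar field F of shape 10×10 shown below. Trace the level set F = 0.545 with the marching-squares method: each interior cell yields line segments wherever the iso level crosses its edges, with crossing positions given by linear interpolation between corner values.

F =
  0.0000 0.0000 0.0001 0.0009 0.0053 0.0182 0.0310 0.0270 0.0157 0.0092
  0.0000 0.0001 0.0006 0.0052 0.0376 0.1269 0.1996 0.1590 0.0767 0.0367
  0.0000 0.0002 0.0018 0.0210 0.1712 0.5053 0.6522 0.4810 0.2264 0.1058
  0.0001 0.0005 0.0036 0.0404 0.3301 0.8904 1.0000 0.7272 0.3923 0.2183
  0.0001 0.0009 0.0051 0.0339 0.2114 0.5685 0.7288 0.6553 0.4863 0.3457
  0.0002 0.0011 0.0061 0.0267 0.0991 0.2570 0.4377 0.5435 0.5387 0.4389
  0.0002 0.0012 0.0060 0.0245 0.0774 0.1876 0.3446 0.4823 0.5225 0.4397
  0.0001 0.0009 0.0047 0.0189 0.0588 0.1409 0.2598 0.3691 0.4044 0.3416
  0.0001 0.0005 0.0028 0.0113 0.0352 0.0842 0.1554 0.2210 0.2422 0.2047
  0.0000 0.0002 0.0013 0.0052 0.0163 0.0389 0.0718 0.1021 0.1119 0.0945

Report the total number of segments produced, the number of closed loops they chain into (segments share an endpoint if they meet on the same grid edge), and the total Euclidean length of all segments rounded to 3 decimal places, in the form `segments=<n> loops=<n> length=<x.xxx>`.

cell (1,5): code 0100 → (1.763,6.000)–(2.000,5.270)
cell (1,6): code 1000 → (2.000,6.626)–(1.763,6.000)
cell (2,4): code 0100 → (2.103,5.000)–(3.000,4.384)
cell (2,5): code 1110 → (2.000,5.270)–(2.103,5.000)
cell (2,6): code 1101 → (2.260,7.000)–(2.000,6.626)
cell (2,7): code 1000 → (3.000,7.544)–(2.260,7.000)
cell (3,4): code 0110 → (3.000,4.384)–(4.000,4.934)
cell (3,7): code 1001 → (4.000,7.653)–(3.000,7.544)
cell (4,4): code 0010 → (4.000,4.934)–(4.075,5.000)
cell (4,5): code 0011 → (4.075,5.000)–(4.631,6.000)
cell (4,6): code 0011 → (4.631,6.000)–(4.987,7.000)
cell (4,7): code 0001 → (4.987,7.000)–(4.000,7.653)
total: 12 segments, chained into 1 closed loop(s), length Σ = 9.823966

segments=12 loops=1 length=9.824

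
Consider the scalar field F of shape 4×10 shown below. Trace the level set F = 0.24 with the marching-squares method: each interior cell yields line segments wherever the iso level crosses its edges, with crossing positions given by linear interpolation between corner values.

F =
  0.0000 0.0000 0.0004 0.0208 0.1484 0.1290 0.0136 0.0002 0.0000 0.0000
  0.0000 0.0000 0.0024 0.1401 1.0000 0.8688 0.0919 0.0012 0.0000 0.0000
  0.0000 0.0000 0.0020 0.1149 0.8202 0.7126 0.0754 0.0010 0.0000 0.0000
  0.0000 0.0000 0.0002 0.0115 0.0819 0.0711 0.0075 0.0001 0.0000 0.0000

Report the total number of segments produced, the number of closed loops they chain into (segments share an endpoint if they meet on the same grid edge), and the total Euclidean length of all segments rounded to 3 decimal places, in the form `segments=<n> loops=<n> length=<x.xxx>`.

cell (0,3): code 0100 → (0.108,4.000)–(1.000,3.116)
cell (0,4): code 1100 → (0.150,5.000)–(0.108,4.000)
cell (0,5): code 1000 → (1.000,5.809)–(0.150,5.000)
cell (1,3): code 0110 → (1.000,3.116)–(2.000,3.177)
cell (1,5): code 1001 → (2.000,5.742)–(1.000,5.809)
cell (2,3): code 0010 → (2.000,3.177)–(2.786,4.000)
cell (2,4): code 0011 → (2.786,4.000)–(2.737,5.000)
cell (2,5): code 0001 → (2.737,5.000)–(2.000,5.742)
total: 8 segments, chained into 1 closed loop(s), length Σ = 8.619021

segments=8 loops=1 length=8.619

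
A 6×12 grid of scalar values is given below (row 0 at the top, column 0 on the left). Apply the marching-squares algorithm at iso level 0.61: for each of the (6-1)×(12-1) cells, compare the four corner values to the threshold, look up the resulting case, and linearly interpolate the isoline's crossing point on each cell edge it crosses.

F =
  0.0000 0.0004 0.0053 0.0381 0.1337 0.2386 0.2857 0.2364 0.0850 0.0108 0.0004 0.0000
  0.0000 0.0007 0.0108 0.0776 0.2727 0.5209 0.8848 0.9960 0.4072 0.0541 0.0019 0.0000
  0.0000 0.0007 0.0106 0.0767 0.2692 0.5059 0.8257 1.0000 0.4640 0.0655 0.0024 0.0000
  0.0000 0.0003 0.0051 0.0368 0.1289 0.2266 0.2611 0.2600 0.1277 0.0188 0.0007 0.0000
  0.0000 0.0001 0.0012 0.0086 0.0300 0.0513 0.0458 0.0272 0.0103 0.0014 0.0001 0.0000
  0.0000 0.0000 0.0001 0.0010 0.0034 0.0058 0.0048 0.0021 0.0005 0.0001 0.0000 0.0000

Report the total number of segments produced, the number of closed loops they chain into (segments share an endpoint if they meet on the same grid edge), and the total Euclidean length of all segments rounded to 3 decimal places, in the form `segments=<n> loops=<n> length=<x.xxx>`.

cell (0,5): code 0100 → (0.541,6.000)–(1.000,5.245)
cell (0,6): code 1100 → (0.492,7.000)–(0.541,6.000)
cell (0,7): code 1000 → (1.000,7.656)–(0.492,7.000)
cell (1,5): code 0110 → (1.000,5.245)–(2.000,5.326)
cell (1,7): code 1001 → (2.000,7.728)–(1.000,7.656)
cell (2,5): code 0010 → (2.000,5.326)–(2.382,6.000)
cell (2,6): code 0011 → (2.382,6.000)–(2.527,7.000)
cell (2,7): code 0001 → (2.527,7.000)–(2.000,7.728)
total: 8 segments, chained into 1 closed loop(s), length Σ = 7.404119

segments=8 loops=1 length=7.404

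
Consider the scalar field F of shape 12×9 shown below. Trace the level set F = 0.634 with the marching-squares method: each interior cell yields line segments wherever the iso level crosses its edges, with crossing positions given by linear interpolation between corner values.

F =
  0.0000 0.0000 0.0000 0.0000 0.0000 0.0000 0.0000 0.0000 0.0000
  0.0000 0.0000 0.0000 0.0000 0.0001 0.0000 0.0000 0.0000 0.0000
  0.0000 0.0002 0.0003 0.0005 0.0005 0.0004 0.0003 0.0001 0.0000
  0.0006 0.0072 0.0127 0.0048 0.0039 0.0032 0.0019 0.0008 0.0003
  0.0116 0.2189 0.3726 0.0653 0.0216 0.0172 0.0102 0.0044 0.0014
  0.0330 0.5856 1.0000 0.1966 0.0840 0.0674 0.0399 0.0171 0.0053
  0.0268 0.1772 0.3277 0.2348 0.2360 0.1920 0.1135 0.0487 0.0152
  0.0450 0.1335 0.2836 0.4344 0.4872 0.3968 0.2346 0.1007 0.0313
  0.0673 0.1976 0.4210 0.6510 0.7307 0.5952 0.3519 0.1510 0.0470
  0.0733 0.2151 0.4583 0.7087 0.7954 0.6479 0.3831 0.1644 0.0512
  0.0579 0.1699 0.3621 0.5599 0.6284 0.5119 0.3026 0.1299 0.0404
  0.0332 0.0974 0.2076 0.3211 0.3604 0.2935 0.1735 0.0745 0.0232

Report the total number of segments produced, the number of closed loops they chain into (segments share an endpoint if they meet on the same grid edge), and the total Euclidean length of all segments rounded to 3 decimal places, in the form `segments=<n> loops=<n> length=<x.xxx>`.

segments=14 loops=2 length=10.727

cell (4,1): code 0100 → (4.417,2.000)–(5.000,1.117)
cell (4,2): code 1000 → (5.000,2.456)–(4.417,2.000)
cell (5,1): code 0010 → (5.000,1.117)–(5.544,2.000)
cell (5,2): code 0001 → (5.544,2.000)–(5.000,2.456)
cell (7,2): code 0100 → (7.922,3.000)–(8.000,2.926)
cell (7,3): code 1100 → (7.603,4.000)–(7.922,3.000)
cell (7,4): code 1000 → (8.000,4.714)–(7.603,4.000)
cell (8,2): code 0110 → (8.000,2.926)–(9.000,2.702)
cell (8,4): code 1101 → (8.736,5.000)–(8.000,4.714)
cell (8,5): code 1000 → (9.000,5.052)–(8.736,5.000)
cell (9,2): code 0010 → (9.000,2.702)–(9.502,3.000)
cell (9,3): code 0011 → (9.502,3.000)–(9.966,4.000)
cell (9,4): code 0011 → (9.966,4.000)–(9.102,5.000)
cell (9,5): code 0001 → (9.102,5.000)–(9.000,5.052)
total: 14 segments, chained into 2 closed loop(s), length Σ = 10.727014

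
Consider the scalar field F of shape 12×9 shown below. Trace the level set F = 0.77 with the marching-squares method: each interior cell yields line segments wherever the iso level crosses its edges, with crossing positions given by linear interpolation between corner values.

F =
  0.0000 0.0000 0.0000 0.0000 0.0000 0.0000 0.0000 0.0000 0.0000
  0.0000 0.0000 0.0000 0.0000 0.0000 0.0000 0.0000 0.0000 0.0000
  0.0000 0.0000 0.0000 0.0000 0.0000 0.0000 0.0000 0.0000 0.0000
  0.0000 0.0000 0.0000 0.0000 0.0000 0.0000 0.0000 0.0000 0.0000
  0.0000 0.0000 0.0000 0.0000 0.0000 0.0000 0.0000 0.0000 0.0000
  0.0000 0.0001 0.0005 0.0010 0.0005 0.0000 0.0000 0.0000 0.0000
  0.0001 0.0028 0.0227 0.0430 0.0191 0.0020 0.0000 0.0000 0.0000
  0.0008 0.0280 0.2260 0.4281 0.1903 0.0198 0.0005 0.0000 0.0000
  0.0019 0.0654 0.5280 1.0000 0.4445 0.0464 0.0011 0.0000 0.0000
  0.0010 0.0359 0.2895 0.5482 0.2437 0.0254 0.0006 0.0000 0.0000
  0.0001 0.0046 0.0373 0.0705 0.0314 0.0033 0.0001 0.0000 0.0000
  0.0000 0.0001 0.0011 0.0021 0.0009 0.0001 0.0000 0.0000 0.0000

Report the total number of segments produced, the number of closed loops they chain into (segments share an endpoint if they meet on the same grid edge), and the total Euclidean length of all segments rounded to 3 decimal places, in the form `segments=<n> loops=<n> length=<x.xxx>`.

segments=4 loops=1 length=2.570

cell (7,2): code 0100 → (7.598,3.000)–(8.000,2.513)
cell (7,3): code 1000 → (8.000,3.414)–(7.598,3.000)
cell (8,2): code 0010 → (8.000,2.513)–(8.509,3.000)
cell (8,3): code 0001 → (8.509,3.000)–(8.000,3.414)
total: 4 segments, chained into 1 closed loop(s), length Σ = 2.569917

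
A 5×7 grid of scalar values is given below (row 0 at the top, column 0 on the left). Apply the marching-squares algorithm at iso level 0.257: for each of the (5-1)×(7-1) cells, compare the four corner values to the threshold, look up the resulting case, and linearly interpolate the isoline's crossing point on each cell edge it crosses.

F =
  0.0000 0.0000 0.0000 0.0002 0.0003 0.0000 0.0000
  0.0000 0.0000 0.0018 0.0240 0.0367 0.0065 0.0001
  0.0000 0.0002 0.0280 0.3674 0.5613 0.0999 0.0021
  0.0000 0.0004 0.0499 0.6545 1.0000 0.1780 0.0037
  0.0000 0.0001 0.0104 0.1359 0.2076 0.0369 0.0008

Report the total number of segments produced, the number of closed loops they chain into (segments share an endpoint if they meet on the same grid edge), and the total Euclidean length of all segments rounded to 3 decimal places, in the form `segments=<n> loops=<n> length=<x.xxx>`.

segments=8 loops=1 length=7.778

cell (1,2): code 0100 → (1.679,3.000)–(2.000,2.675)
cell (1,3): code 1100 → (1.420,4.000)–(1.679,3.000)
cell (1,4): code 1000 → (2.000,4.660)–(1.420,4.000)
cell (2,2): code 0110 → (2.000,2.675)–(3.000,2.343)
cell (2,4): code 1001 → (3.000,4.904)–(2.000,4.660)
cell (3,2): code 0010 → (3.000,2.343)–(3.766,3.000)
cell (3,3): code 0011 → (3.766,3.000)–(3.938,4.000)
cell (3,4): code 0001 → (3.938,4.000)–(3.000,4.904)
total: 8 segments, chained into 1 closed loop(s), length Σ = 7.778464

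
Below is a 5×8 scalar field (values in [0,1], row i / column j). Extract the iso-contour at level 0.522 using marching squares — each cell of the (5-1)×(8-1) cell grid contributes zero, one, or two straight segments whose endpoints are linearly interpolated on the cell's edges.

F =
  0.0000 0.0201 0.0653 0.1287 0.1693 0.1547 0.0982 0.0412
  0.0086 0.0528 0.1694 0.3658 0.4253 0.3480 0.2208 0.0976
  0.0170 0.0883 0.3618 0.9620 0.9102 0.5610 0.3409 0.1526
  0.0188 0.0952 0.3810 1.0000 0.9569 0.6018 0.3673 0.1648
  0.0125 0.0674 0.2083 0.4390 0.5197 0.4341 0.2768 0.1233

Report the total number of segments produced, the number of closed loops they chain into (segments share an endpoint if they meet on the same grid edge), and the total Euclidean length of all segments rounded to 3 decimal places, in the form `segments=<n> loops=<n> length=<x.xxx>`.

cell (1,2): code 0100 → (1.262,3.000)–(2.000,2.267)
cell (1,3): code 1100 → (1.199,4.000)–(1.262,3.000)
cell (1,4): code 1100 → (1.817,5.000)–(1.199,4.000)
cell (1,5): code 1000 → (2.000,5.177)–(1.817,5.000)
cell (2,2): code 0110 → (2.000,2.267)–(3.000,2.228)
cell (2,5): code 1001 → (3.000,5.340)–(2.000,5.177)
cell (3,2): code 0010 → (3.000,2.228)–(3.852,3.000)
cell (3,3): code 0011 → (3.852,3.000)–(3.995,4.000)
cell (3,4): code 0011 → (3.995,4.000)–(3.476,5.000)
cell (3,5): code 0001 → (3.476,5.000)–(3.000,5.340)
total: 10 segments, chained into 1 closed loop(s), length Σ = 9.357901

segments=10 loops=1 length=9.358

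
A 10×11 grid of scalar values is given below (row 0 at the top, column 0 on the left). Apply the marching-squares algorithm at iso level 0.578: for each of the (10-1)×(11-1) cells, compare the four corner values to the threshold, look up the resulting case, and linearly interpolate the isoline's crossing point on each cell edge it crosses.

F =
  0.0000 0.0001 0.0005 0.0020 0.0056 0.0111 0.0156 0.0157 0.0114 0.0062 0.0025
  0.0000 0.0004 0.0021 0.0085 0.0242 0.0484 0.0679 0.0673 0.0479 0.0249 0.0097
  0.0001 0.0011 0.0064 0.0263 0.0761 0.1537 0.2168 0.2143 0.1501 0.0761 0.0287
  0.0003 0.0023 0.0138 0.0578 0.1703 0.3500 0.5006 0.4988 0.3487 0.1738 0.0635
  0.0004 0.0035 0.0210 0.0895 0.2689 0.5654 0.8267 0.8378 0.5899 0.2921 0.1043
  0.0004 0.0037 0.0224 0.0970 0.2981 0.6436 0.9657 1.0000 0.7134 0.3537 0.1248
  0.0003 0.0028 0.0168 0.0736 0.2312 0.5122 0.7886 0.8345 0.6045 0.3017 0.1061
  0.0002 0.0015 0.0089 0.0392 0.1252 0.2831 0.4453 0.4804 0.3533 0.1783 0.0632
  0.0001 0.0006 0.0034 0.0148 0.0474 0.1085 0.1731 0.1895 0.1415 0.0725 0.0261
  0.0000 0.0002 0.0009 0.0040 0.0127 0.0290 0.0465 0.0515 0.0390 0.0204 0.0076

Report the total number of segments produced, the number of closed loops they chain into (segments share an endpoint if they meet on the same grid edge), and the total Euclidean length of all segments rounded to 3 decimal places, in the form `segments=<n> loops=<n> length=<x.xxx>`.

cell (3,5): code 0100 → (3.237,6.000)–(4.000,5.048)
cell (3,6): code 1100 → (3.234,7.000)–(3.237,6.000)
cell (3,7): code 1100 → (3.951,8.000)–(3.234,7.000)
cell (3,8): code 1000 → (4.000,8.040)–(3.951,8.000)
cell (4,4): code 0100 → (4.161,5.000)–(5.000,4.810)
cell (4,5): code 1110 → (4.000,5.048)–(4.161,5.000)
cell (4,8): code 1001 → (5.000,8.376)–(4.000,8.040)
cell (5,4): code 0010 → (5.000,4.810)–(5.499,5.000)
cell (5,5): code 0111 → (5.499,5.000)–(6.000,5.238)
cell (5,8): code 1001 → (6.000,8.088)–(5.000,8.376)
cell (6,5): code 0010 → (6.000,5.238)–(6.613,6.000)
cell (6,6): code 0011 → (6.613,6.000)–(6.724,7.000)
cell (6,7): code 0011 → (6.724,7.000)–(6.105,8.000)
cell (6,8): code 0001 → (6.105,8.000)–(6.000,8.088)
total: 14 segments, chained into 1 closed loop(s), length Σ = 11.023916

segments=14 loops=1 length=11.024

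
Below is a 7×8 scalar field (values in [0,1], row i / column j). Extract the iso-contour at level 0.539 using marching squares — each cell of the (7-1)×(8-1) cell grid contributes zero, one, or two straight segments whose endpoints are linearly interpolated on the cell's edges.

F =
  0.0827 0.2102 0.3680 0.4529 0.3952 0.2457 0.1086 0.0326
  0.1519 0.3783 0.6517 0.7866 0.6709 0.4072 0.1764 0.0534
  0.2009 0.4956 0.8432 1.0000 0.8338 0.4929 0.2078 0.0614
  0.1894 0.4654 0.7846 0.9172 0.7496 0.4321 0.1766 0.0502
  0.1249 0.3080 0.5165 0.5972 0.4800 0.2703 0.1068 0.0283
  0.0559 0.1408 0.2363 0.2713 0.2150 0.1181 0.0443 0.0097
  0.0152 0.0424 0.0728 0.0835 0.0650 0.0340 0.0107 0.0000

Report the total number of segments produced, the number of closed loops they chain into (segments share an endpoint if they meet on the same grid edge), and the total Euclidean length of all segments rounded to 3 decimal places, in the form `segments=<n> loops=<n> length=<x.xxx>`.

segments=14 loops=1 length=11.880

cell (0,1): code 0100 → (0.603,2.000)–(1.000,1.588)
cell (0,2): code 1100 → (0.258,3.000)–(0.603,2.000)
cell (0,3): code 1100 → (0.522,4.000)–(0.258,3.000)
cell (0,4): code 1000 → (1.000,4.500)–(0.522,4.000)
cell (1,1): code 0110 → (1.000,1.588)–(2.000,1.125)
cell (1,4): code 1001 → (2.000,4.865)–(1.000,4.500)
cell (2,1): code 0110 → (2.000,1.125)–(3.000,1.231)
cell (2,4): code 1001 → (3.000,4.663)–(2.000,4.865)
cell (3,1): code 0010 → (3.000,1.231)–(3.916,2.000)
cell (3,2): code 0111 → (3.916,2.000)–(4.000,2.279)
cell (3,3): code 1011 → (4.000,3.497)–(3.781,4.000)
cell (3,4): code 0001 → (3.781,4.000)–(3.000,4.663)
cell (4,2): code 0010 → (4.000,2.279)–(4.179,3.000)
cell (4,3): code 0001 → (4.179,3.000)–(4.000,3.497)
total: 14 segments, chained into 1 closed loop(s), length Σ = 11.880436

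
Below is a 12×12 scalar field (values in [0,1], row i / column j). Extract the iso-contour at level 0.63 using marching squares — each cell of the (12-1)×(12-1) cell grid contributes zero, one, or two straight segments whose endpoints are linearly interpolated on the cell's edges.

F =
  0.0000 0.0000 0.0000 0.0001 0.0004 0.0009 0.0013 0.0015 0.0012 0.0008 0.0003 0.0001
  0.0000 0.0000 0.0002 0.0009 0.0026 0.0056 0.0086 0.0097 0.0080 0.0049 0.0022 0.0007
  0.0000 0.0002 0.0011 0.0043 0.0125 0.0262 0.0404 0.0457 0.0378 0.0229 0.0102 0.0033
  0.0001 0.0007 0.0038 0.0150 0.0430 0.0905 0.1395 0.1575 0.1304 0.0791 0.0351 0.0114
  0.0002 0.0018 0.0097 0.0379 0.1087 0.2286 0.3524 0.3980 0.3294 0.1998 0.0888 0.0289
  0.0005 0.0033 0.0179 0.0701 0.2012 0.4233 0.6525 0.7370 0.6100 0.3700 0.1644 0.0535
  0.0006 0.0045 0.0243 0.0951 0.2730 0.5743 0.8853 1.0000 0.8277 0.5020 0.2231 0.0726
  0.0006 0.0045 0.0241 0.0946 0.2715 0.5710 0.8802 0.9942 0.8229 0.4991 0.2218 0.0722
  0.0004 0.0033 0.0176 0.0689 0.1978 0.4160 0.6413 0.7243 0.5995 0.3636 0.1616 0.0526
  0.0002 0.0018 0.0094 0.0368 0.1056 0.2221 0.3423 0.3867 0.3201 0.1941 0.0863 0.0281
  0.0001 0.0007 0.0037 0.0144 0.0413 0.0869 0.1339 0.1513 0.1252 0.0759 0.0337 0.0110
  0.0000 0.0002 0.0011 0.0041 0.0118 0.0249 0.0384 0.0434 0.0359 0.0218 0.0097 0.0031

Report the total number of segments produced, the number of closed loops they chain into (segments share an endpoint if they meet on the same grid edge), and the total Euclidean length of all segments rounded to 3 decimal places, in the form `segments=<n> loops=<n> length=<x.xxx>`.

segments=14 loops=1 length=11.042

cell (4,5): code 0100 → (4.925,6.000)–(5.000,5.902)
cell (4,6): code 1100 → (4.684,7.000)–(4.925,6.000)
cell (4,7): code 1000 → (5.000,7.843)–(4.684,7.000)
cell (5,5): code 0110 → (5.000,5.902)–(6.000,5.179)
cell (5,7): code 1101 → (5.092,8.000)–(5.000,7.843)
cell (5,8): code 1000 → (6.000,8.607)–(5.092,8.000)
cell (6,5): code 0110 → (6.000,5.179)–(7.000,5.191)
cell (6,8): code 1001 → (7.000,8.596)–(6.000,8.607)
cell (7,5): code 0110 → (7.000,5.191)–(8.000,5.950)
cell (7,7): code 1011 → (8.000,7.756)–(7.863,8.000)
cell (7,8): code 0001 → (7.863,8.000)–(7.000,8.596)
cell (8,5): code 0010 → (8.000,5.950)–(8.038,6.000)
cell (8,6): code 0011 → (8.038,6.000)–(8.279,7.000)
cell (8,7): code 0001 → (8.279,7.000)–(8.000,7.756)
total: 14 segments, chained into 1 closed loop(s), length Σ = 11.041936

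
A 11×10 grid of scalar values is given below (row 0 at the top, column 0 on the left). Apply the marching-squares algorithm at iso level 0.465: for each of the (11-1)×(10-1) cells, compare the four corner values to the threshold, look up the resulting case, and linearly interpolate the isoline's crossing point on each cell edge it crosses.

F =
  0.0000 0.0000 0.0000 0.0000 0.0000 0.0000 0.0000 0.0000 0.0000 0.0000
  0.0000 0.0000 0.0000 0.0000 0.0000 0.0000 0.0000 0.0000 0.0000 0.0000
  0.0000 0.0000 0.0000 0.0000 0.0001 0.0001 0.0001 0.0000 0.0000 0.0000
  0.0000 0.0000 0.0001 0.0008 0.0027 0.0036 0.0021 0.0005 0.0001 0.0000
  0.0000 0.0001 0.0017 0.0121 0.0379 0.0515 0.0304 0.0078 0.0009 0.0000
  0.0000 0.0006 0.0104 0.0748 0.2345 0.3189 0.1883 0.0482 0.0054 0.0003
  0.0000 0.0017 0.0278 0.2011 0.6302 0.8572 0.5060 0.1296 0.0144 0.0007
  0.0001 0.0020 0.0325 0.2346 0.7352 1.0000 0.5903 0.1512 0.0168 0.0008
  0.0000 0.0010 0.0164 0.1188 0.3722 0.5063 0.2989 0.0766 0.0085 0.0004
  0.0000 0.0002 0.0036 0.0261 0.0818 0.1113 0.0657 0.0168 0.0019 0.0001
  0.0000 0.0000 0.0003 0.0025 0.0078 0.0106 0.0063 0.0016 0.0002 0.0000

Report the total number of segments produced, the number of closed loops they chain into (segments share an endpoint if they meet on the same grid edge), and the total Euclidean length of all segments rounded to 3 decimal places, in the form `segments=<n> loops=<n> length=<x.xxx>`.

segments=12 loops=1 length=8.684

cell (5,3): code 0100 → (5.583,4.000)–(6.000,3.615)
cell (5,4): code 1100 → (5.271,5.000)–(5.583,4.000)
cell (5,5): code 1100 → (5.871,6.000)–(5.271,5.000)
cell (5,6): code 1000 → (6.000,6.109)–(5.871,6.000)
cell (6,3): code 0110 → (6.000,3.615)–(7.000,3.460)
cell (6,6): code 1001 → (7.000,6.285)–(6.000,6.109)
cell (7,3): code 0010 → (7.000,3.460)–(7.744,4.000)
cell (7,4): code 0111 → (7.744,4.000)–(8.000,4.692)
cell (7,5): code 1011 → (8.000,5.199)–(7.430,6.000)
cell (7,6): code 0001 → (7.430,6.000)–(7.000,6.285)
cell (8,4): code 0010 → (8.000,4.692)–(8.105,5.000)
cell (8,5): code 0001 → (8.105,5.000)–(8.000,5.199)
total: 12 segments, chained into 1 closed loop(s), length Σ = 8.683767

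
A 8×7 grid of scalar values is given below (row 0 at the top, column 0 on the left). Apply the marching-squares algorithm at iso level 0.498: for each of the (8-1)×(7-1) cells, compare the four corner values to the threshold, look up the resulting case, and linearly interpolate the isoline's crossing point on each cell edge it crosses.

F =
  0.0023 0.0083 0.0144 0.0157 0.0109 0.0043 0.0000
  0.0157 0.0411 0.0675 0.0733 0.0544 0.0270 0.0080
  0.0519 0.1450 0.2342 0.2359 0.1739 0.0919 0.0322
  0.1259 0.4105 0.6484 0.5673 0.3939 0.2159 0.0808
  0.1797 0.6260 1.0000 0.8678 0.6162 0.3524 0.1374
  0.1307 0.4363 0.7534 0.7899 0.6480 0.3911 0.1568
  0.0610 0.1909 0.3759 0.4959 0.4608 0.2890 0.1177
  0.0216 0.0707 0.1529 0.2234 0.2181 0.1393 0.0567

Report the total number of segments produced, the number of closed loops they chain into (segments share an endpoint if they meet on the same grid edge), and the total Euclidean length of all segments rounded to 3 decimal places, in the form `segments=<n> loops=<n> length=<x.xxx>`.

segments=14 loops=1 length=11.088

cell (2,1): code 0100 → (2.637,2.000)–(3.000,1.368)
cell (2,2): code 1100 → (2.791,3.000)–(2.637,2.000)
cell (2,3): code 1000 → (3.000,3.400)–(2.791,3.000)
cell (3,0): code 0100 → (3.406,1.000)–(4.000,0.713)
cell (3,1): code 1110 → (3.000,1.368)–(3.406,1.000)
cell (3,3): code 1101 → (3.468,4.000)–(3.000,3.400)
cell (3,4): code 1000 → (4.000,4.448)–(3.468,4.000)
cell (4,0): code 0010 → (4.000,0.713)–(4.675,1.000)
cell (4,1): code 0111 → (4.675,1.000)–(5.000,1.195)
cell (4,4): code 1001 → (5.000,4.584)–(4.000,4.448)
cell (5,1): code 0010 → (5.000,1.195)–(5.677,2.000)
cell (5,2): code 0011 → (5.677,2.000)–(5.993,3.000)
cell (5,3): code 0011 → (5.993,3.000)–(5.801,4.000)
cell (5,4): code 0001 → (5.801,4.000)–(5.000,4.584)
total: 14 segments, chained into 1 closed loop(s), length Σ = 11.087754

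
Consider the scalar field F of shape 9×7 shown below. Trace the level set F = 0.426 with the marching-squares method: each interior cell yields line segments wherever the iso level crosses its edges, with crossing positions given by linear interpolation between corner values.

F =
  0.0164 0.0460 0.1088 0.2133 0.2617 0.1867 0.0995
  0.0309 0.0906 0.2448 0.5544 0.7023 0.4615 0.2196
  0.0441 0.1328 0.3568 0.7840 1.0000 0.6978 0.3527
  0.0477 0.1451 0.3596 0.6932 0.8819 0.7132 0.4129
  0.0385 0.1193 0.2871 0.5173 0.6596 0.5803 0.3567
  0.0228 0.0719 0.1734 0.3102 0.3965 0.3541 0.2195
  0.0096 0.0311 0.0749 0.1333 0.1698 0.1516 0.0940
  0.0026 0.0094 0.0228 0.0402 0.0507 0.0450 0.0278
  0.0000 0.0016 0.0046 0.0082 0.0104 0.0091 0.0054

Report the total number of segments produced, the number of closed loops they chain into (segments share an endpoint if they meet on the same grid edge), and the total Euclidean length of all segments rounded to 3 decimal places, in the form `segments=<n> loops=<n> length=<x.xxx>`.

segments=14 loops=1 length=12.985

cell (0,2): code 0100 → (0.624,3.000)–(1.000,2.585)
cell (0,3): code 1100 → (0.373,4.000)–(0.624,3.000)
cell (0,4): code 1100 → (0.871,5.000)–(0.373,4.000)
cell (0,5): code 1000 → (1.000,5.147)–(0.871,5.000)
cell (1,2): code 0110 → (1.000,2.585)–(2.000,2.162)
cell (1,5): code 1001 → (2.000,5.788)–(1.000,5.147)
cell (2,2): code 0110 → (2.000,2.162)–(3.000,2.199)
cell (2,5): code 1001 → (3.000,5.956)–(2.000,5.788)
cell (3,2): code 0110 → (3.000,2.199)–(4.000,2.603)
cell (3,5): code 1001 → (4.000,5.690)–(3.000,5.956)
cell (4,2): code 0010 → (4.000,2.603)–(4.441,3.000)
cell (4,3): code 0011 → (4.441,3.000)–(4.888,4.000)
cell (4,4): code 0011 → (4.888,4.000)–(4.682,5.000)
cell (4,5): code 0001 → (4.682,5.000)–(4.000,5.690)
total: 14 segments, chained into 1 closed loop(s), length Σ = 12.985227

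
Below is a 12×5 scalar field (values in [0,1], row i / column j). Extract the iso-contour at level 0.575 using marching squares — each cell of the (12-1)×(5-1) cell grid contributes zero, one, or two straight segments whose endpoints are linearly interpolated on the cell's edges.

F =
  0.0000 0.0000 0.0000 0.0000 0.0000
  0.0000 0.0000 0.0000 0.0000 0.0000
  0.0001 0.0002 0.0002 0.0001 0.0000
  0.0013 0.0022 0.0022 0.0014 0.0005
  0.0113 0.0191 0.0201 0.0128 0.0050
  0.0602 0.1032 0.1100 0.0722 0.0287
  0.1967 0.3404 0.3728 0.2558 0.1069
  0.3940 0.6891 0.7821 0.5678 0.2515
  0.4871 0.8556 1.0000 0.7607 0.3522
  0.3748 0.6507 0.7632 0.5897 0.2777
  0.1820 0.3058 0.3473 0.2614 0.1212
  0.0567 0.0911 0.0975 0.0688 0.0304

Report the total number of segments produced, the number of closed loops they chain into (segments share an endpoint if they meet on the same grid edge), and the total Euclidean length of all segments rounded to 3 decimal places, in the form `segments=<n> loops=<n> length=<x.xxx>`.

segments=12 loops=1 length=9.511

cell (6,0): code 0100 → (6.673,1.000)–(7.000,0.613)
cell (6,1): code 1100 → (6.494,2.000)–(6.673,1.000)
cell (6,2): code 1000 → (7.000,2.966)–(6.494,2.000)
cell (7,0): code 0110 → (7.000,0.613)–(8.000,0.239)
cell (7,2): code 1101 → (7.037,3.000)–(7.000,2.966)
cell (7,3): code 1000 → (8.000,3.455)–(7.037,3.000)
cell (8,0): code 0110 → (8.000,0.239)–(9.000,0.726)
cell (8,3): code 1001 → (9.000,3.047)–(8.000,3.455)
cell (9,0): code 0010 → (9.000,0.726)–(9.219,1.000)
cell (9,1): code 0011 → (9.219,1.000)–(9.453,2.000)
cell (9,2): code 0011 → (9.453,2.000)–(9.045,3.000)
cell (9,3): code 0001 → (9.045,3.000)–(9.000,3.047)
total: 12 segments, chained into 1 closed loop(s), length Σ = 9.511228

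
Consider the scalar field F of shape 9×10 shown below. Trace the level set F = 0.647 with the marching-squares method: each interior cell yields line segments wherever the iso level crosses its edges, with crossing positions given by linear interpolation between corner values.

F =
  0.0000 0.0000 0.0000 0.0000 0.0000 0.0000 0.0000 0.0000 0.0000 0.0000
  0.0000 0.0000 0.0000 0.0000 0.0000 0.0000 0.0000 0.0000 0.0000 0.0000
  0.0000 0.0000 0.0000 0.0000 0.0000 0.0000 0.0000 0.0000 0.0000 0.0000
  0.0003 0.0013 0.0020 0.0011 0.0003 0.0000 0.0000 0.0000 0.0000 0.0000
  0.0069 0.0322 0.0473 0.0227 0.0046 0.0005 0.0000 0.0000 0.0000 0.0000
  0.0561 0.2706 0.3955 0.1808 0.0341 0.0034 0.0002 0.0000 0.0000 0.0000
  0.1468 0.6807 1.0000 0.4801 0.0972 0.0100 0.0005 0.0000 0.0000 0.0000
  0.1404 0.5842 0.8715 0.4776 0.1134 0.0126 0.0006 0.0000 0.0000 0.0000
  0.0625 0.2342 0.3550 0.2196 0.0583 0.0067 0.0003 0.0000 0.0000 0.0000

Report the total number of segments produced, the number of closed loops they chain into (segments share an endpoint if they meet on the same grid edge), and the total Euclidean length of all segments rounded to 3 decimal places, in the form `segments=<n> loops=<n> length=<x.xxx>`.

cell (5,0): code 0100 → (5.918,1.000)–(6.000,0.937)
cell (5,1): code 1100 → (5.416,2.000)–(5.918,1.000)
cell (5,2): code 1000 → (6.000,2.679)–(5.416,2.000)
cell (6,0): code 0010 → (6.000,0.937)–(6.349,1.000)
cell (6,1): code 0111 → (6.349,1.000)–(7.000,1.219)
cell (6,2): code 1001 → (7.000,2.570)–(6.000,2.679)
cell (7,1): code 0010 → (7.000,1.219)–(7.435,2.000)
cell (7,2): code 0001 → (7.435,2.000)–(7.000,2.570)
total: 8 segments, chained into 1 closed loop(s), length Σ = 5.776251

segments=8 loops=1 length=5.776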